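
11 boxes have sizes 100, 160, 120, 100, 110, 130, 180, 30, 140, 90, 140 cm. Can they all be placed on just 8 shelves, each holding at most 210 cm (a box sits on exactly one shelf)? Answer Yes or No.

A valid assignment using 8 shelves:
  shelf 1: 180 + 30 = 210
  shelf 2: 160 = 160
  shelf 3: 140 = 140
  shelf 4: 140 = 140
  shelf 5: 130 = 130
  shelf 6: 120 + 90 = 210
  shelf 7: 110 + 100 = 210
  shelf 8: 100 = 100
Every load is within 210 cm, so 8 shelves suffice.

Yes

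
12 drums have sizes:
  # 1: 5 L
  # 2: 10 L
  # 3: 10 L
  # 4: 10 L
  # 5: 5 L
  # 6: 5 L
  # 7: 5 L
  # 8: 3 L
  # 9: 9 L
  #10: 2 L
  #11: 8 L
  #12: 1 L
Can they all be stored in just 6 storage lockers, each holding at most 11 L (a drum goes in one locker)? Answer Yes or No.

Total = 73 L; ⌈73/11⌉ = 7.
At least 7 storage lockers are required, but only 6 are allowed.

No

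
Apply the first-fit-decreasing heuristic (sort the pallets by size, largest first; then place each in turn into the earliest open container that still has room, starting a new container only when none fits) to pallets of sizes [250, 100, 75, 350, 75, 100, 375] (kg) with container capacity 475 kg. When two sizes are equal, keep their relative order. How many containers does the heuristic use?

Sorted descending: 375, 350, 250, 100, 100, 75, 75.
  375 → container 1 (new)  [load 375/475]
  350 → container 2 (new)  [load 350/475]
  250 → container 3 (new)  [load 250/475]
  100 → container 1  [load 475/475]
  100 → container 2  [load 450/475]
  75 → container 3  [load 325/475]
  75 → container 3  [load 400/475]
3 containers opened.

3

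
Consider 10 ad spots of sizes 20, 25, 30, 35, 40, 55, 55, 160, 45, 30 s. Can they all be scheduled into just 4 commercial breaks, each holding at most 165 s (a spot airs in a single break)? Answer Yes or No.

A valid assignment using 4 commercial breaks:
  break 1: 160 = 160
  break 2: 55 + 55 + 45 = 155
  break 3: 40 + 35 + 30 + 30 + 25 = 160
  break 4: 20 = 20
Every load is within 165 s, so 4 commercial breaks suffice.

Yes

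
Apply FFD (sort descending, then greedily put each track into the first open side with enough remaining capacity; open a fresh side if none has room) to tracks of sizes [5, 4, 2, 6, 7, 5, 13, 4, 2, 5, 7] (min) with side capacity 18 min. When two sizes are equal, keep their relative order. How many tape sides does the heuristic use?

Sorted descending: 13, 7, 7, 6, 5, 5, 5, 4, 4, 2, 2.
  13 → side 1 (new)  [load 13/18]
  7 → side 2 (new)  [load 7/18]
  7 → side 2  [load 14/18]
  6 → side 3 (new)  [load 6/18]
  5 → side 1  [load 18/18]
  5 → side 3  [load 11/18]
  5 → side 3  [load 16/18]
  4 → side 2  [load 18/18]
  4 → side 4 (new)  [load 4/18]
  2 → side 3  [load 18/18]
  2 → side 4  [load 6/18]
4 tape sides opened.

4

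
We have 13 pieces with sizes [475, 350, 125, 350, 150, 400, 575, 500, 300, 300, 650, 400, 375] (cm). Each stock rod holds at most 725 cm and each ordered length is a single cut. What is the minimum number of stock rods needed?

Total = 650 + 575 + 500 + 475 + 400 + 400 + 375 + 350 + 350 + 300 + 300 + 150 + 125 = 4950 cm.
Lower bound: ⌈4950/725⌉ = 7 stock rods.
A packing using 8 stock rods:
  stock rod 1: 650 = 650
  stock rod 2: 575 + 150 = 725
  stock rod 3: 500 + 125 = 625
  stock rod 4: 475 = 475
  stock rod 5: 400 + 300 = 700
  stock rod 6: 400 + 300 = 700
  stock rod 7: 375 + 350 = 725
  stock rod 8: 350 = 350
No arrangement into 7 stock rods stays within capacity, so 8 is optimal.

8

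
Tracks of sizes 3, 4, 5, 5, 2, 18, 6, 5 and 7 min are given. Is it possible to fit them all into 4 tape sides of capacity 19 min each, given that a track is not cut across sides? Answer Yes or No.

A valid assignment using 3 tape sides:
  side 1: 18 = 18
  side 2: 7 + 6 + 5 = 18
  side 3: 5 + 5 + 4 + 3 + 2 = 19
That uses only 3 ≤ 4, so 4 tape sides are enough.

Yes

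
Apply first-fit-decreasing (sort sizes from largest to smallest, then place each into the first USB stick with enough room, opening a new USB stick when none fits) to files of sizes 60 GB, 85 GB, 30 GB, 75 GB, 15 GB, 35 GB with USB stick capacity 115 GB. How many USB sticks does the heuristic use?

Sorted descending: 85, 75, 60, 35, 30, 15.
  85 → USB stick 1 (new)  [load 85/115]
  75 → USB stick 2 (new)  [load 75/115]
  60 → USB stick 3 (new)  [load 60/115]
  35 → USB stick 2  [load 110/115]
  30 → USB stick 1  [load 115/115]
  15 → USB stick 3  [load 75/115]
3 USB sticks opened.

3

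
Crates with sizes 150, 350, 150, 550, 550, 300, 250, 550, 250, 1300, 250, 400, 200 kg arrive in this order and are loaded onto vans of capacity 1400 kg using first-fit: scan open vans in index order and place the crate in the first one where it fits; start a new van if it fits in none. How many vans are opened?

4

  150 → van 1 (new)  [load 150/1400]
  350 → van 1  [load 500/1400]
  150 → van 1  [load 650/1400]
  550 → van 1  [load 1200/1400]
  550 → van 2 (new)  [load 550/1400]
  300 → van 2  [load 850/1400]
  250 → van 2  [load 1100/1400]
  550 → van 3 (new)  [load 550/1400]
  250 → van 2  [load 1350/1400]
  1300 → van 4 (new)  [load 1300/1400]
  250 → van 3  [load 800/1400]
  400 → van 3  [load 1200/1400]
  200 → van 1  [load 1400/1400]
4 vans opened.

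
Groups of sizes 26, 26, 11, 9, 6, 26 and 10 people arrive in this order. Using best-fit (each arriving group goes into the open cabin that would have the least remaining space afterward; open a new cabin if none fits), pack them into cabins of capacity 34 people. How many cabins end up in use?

4

  26 → cabin 1 (new)  [load 26/34]
  26 → cabin 2 (new)  [load 26/34]
  11 → cabin 3 (new)  [load 11/34]
  9 → cabin 3  [load 20/34]
  6 → cabin 1  [load 32/34]
  26 → cabin 4 (new)  [load 26/34]
  10 → cabin 3  [load 30/34]
4 cabins opened.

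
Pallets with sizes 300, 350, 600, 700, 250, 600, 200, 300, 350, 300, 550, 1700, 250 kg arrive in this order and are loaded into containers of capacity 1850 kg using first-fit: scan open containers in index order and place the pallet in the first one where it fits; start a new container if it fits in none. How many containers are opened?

4

  300 → container 1 (new)  [load 300/1850]
  350 → container 1  [load 650/1850]
  600 → container 1  [load 1250/1850]
  700 → container 2 (new)  [load 700/1850]
  250 → container 1  [load 1500/1850]
  600 → container 2  [load 1300/1850]
  200 → container 1  [load 1700/1850]
  300 → container 2  [load 1600/1850]
  350 → container 3 (new)  [load 350/1850]
  300 → container 3  [load 650/1850]
  550 → container 3  [load 1200/1850]
  1700 → container 4 (new)  [load 1700/1850]
  250 → container 2  [load 1850/1850]
4 containers opened.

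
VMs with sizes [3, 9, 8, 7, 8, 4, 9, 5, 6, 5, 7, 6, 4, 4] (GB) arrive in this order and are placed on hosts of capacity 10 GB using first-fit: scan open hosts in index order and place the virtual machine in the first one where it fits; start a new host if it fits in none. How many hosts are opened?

  3 → host 1 (new)  [load 3/10]
  9 → host 2 (new)  [load 9/10]
  8 → host 3 (new)  [load 8/10]
  7 → host 1  [load 10/10]
  8 → host 4 (new)  [load 8/10]
  4 → host 5 (new)  [load 4/10]
  9 → host 6 (new)  [load 9/10]
  5 → host 5  [load 9/10]
  6 → host 7 (new)  [load 6/10]
  5 → host 8 (new)  [load 5/10]
  7 → host 9 (new)  [load 7/10]
  6 → host 10 (new)  [load 6/10]
  4 → host 7  [load 10/10]
  4 → host 8  [load 9/10]
10 hosts opened.

10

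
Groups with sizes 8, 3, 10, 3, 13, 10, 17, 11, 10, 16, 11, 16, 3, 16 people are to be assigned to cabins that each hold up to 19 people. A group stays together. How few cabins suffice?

Total = 17 + 16 + 16 + 16 + 13 + 11 + 11 + 10 + 10 + 10 + 8 + 3 + 3 + 3 = 147 people.
Lower bound: ⌈147/19⌉ = 8 cabins.
Also, 10 groups each exceed 19/2 people, and no two of those can share a cabin, so at least 10 cabins are needed.
A packing using 10 cabins:
  cabin 1: 17 = 17
  cabin 2: 16 + 3 = 19
  cabin 3: 16 + 3 = 19
  cabin 4: 16 + 3 = 19
  cabin 5: 13 = 13
  cabin 6: 11 + 8 = 19
  cabin 7: 11 = 11
  cabin 8: 10 = 10
  cabin 9: 10 = 10
  cabin 10: 10 = 10
This matches the lower bound, so 10 is optimal.

10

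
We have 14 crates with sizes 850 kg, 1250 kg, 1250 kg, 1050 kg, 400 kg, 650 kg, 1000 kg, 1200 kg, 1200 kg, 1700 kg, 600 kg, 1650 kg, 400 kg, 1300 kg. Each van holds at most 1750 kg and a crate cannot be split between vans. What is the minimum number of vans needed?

10

Total = 1700 + 1650 + 1300 + 1250 + 1250 + 1200 + 1200 + 1050 + 1000 + 850 + 650 + 600 + 400 + 400 = 14500 kg.
Lower bound: ⌈14500/1750⌉ = 9 vans.
A packing using 10 vans:
  van 1: 1700 = 1700
  van 2: 1650 = 1650
  van 3: 1300 + 400 = 1700
  van 4: 1250 + 400 = 1650
  van 5: 1250 = 1250
  van 6: 1200 = 1200
  van 7: 1200 = 1200
  van 8: 1050 + 650 = 1700
  van 9: 1000 + 600 = 1600
  van 10: 850 = 850
No arrangement into 9 vans stays within capacity, so 10 is optimal.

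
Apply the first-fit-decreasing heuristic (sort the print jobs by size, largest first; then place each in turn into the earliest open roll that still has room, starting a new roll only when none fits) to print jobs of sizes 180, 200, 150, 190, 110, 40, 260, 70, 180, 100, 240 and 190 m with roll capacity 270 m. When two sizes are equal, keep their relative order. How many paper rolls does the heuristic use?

Sorted descending: 260, 240, 200, 190, 190, 180, 180, 150, 110, 100, 70, 40.
  260 → roll 1 (new)  [load 260/270]
  240 → roll 2 (new)  [load 240/270]
  200 → roll 3 (new)  [load 200/270]
  190 → roll 4 (new)  [load 190/270]
  190 → roll 5 (new)  [load 190/270]
  180 → roll 6 (new)  [load 180/270]
  180 → roll 7 (new)  [load 180/270]
  150 → roll 8 (new)  [load 150/270]
  110 → roll 8  [load 260/270]
  100 → roll 9 (new)  [load 100/270]
  70 → roll 3  [load 270/270]
  40 → roll 4  [load 230/270]
9 paper rolls opened.

9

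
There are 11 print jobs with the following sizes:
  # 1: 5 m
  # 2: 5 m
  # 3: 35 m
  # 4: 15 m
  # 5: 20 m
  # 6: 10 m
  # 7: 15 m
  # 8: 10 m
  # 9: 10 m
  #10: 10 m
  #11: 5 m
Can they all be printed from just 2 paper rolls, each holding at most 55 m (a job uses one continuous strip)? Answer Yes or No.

No

Total = 140 m; ⌈140/55⌉ = 3.
At least 3 paper rolls are required, but only 2 are allowed.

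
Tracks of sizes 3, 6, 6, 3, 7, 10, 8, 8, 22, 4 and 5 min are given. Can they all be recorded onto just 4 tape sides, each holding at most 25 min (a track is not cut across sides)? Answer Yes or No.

A valid assignment using 4 tape sides:
  side 1: 22 + 3 = 25
  side 2: 10 + 8 + 7 = 25
  side 3: 8 + 6 + 6 + 5 = 25
  side 4: 4 + 3 = 7
Every load is within 25 min, so 4 tape sides suffice.

Yes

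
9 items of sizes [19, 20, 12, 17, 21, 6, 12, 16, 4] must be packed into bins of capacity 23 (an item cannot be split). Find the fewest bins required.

7

Total = 21 + 20 + 19 + 17 + 16 + 12 + 12 + 6 + 4 = 127.
Lower bound: ⌈127/23⌉ = 6 bins.
Also, 7 items each exceed 23/2, and no two of those can share a bin, so at least 7 bins are needed.
A packing using 7 bins:
  bin 1: 21 = 21
  bin 2: 20 = 20
  bin 3: 19 + 4 = 23
  bin 4: 17 + 6 = 23
  bin 5: 16 = 16
  bin 6: 12 = 12
  bin 7: 12 = 12
This matches the lower bound, so 7 is optimal.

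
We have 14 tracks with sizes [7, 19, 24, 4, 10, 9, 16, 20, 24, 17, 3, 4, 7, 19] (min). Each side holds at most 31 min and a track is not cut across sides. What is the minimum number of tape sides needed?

7

Total = 24 + 24 + 20 + 19 + 19 + 17 + 16 + 10 + 9 + 7 + 7 + 4 + 4 + 3 = 183 min.
Lower bound: ⌈183/31⌉ = 6 tape sides.
Also, 7 tracks each exceed 31/2 min, and no two of those can share a side, so at least 7 tape sides are needed.
A packing using 7 tape sides:
  side 1: 24 + 7 = 31
  side 2: 24 + 7 = 31
  side 3: 20 + 10 = 30
  side 4: 19 + 9 + 3 = 31
  side 5: 19 + 4 + 4 = 27
  side 6: 17 = 17
  side 7: 16 = 16
This matches the lower bound, so 7 is optimal.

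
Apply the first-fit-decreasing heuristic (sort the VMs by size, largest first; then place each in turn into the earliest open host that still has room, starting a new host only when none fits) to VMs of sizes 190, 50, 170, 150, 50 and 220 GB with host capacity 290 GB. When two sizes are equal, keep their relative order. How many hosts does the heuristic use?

Sorted descending: 220, 190, 170, 150, 50, 50.
  220 → host 1 (new)  [load 220/290]
  190 → host 2 (new)  [load 190/290]
  170 → host 3 (new)  [load 170/290]
  150 → host 4 (new)  [load 150/290]
  50 → host 1  [load 270/290]
  50 → host 2  [load 240/290]
4 hosts opened.

4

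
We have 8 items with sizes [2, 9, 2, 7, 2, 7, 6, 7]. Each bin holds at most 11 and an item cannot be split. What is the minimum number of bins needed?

5

Total = 9 + 7 + 7 + 7 + 6 + 2 + 2 + 2 = 42.
Lower bound: ⌈42/11⌉ = 4 bins.
Also, 5 items each exceed 11/2, and no two of those can share a bin, so at least 5 bins are needed.
A packing using 5 bins:
  bin 1: 9 + 2 = 11
  bin 2: 7 + 2 + 2 = 11
  bin 3: 7 = 7
  bin 4: 7 = 7
  bin 5: 6 = 6
This matches the lower bound, so 5 is optimal.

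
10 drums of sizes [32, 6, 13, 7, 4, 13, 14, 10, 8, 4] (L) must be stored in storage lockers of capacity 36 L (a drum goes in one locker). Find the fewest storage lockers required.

Total = 32 + 14 + 13 + 13 + 10 + 8 + 7 + 6 + 4 + 4 = 111 L.
Lower bound: ⌈111/36⌉ = 4 storage lockers.
A packing using 4 storage lockers:
  locker 1: 32 + 4 = 36
  locker 2: 14 + 13 + 8 = 35
  locker 3: 13 + 10 + 7 + 6 = 36
  locker 4: 4 = 4
This matches the lower bound, so 4 is optimal.

4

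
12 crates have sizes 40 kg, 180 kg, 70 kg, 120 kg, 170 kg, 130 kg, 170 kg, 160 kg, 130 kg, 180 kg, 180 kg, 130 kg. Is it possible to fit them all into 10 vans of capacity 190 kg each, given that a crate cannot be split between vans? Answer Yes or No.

Yes

A valid assignment using 10 vans:
  van 1: 180 = 180
  van 2: 180 = 180
  van 3: 180 = 180
  van 4: 170 = 170
  van 5: 170 = 170
  van 6: 160 = 160
  van 7: 130 + 40 = 170
  van 8: 130 = 130
  van 9: 130 = 130
  van 10: 120 + 70 = 190
Every load is within 190 kg, so 10 vans suffice.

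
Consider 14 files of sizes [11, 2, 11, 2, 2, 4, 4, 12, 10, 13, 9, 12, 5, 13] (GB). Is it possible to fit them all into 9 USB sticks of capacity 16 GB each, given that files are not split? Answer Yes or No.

Yes

A valid assignment using 8 USB sticks:
  USB stick 1: 13 + 2 = 15
  USB stick 2: 13 + 2 = 15
  USB stick 3: 12 + 4 = 16
  USB stick 4: 12 + 4 = 16
  USB stick 5: 11 + 5 = 16
  USB stick 6: 11 + 2 = 13
  USB stick 7: 10 = 10
  USB stick 8: 9 = 9
That uses only 8 ≤ 9, so 9 USB sticks are enough.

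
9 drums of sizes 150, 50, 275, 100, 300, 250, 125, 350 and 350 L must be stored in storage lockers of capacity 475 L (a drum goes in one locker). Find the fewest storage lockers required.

Total = 350 + 350 + 300 + 275 + 250 + 150 + 125 + 100 + 50 = 1950 L.
Lower bound: ⌈1950/475⌉ = 5 storage lockers.
A packing using 5 storage lockers:
  locker 1: 350 + 125 = 475
  locker 2: 350 + 100 = 450
  locker 3: 300 + 150 = 450
  locker 4: 275 + 50 = 325
  locker 5: 250 = 250
This matches the lower bound, so 5 is optimal.

5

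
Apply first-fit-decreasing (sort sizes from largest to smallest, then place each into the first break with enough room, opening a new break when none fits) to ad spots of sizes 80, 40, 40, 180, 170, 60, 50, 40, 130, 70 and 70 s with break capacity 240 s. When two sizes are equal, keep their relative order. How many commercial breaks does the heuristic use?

Sorted descending: 180, 170, 130, 80, 70, 70, 60, 50, 40, 40, 40.
  180 → break 1 (new)  [load 180/240]
  170 → break 2 (new)  [load 170/240]
  130 → break 3 (new)  [load 130/240]
  80 → break 3  [load 210/240]
  70 → break 2  [load 240/240]
  70 → break 4 (new)  [load 70/240]
  60 → break 1  [load 240/240]
  50 → break 4  [load 120/240]
  40 → break 4  [load 160/240]
  40 → break 4  [load 200/240]
  40 → break 4  [load 240/240]
4 commercial breaks opened.

4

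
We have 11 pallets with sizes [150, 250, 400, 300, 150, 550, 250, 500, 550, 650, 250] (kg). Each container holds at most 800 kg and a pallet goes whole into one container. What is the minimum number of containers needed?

Total = 650 + 550 + 550 + 500 + 400 + 300 + 250 + 250 + 250 + 150 + 150 = 4000 kg.
Lower bound: ⌈4000/800⌉ = 5 containers.
A packing using 5 containers:
  container 1: 650 + 150 = 800
  container 2: 550 + 250 = 800
  container 3: 550 + 250 = 800
  container 4: 500 + 300 = 800
  container 5: 400 + 250 + 150 = 800
This matches the lower bound, so 5 is optimal.

5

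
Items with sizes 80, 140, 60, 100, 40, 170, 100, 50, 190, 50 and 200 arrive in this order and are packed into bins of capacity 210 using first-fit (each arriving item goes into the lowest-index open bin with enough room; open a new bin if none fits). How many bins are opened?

  80 → bin 1 (new)  [load 80/210]
  140 → bin 2 (new)  [load 140/210]
  60 → bin 1  [load 140/210]
  100 → bin 3 (new)  [load 100/210]
  40 → bin 1  [load 180/210]
  170 → bin 4 (new)  [load 170/210]
  100 → bin 3  [load 200/210]
  50 → bin 2  [load 190/210]
  190 → bin 5 (new)  [load 190/210]
  50 → bin 6 (new)  [load 50/210]
  200 → bin 7 (new)  [load 200/210]
7 bins opened.

7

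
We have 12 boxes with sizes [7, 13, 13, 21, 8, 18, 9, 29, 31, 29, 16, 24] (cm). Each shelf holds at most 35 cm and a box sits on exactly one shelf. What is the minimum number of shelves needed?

7

Total = 31 + 29 + 29 + 24 + 21 + 18 + 16 + 13 + 13 + 9 + 8 + 7 = 218 cm.
Lower bound: ⌈218/35⌉ = 7 shelves.
A packing using 7 shelves:
  shelf 1: 31 = 31
  shelf 2: 29 = 29
  shelf 3: 29 = 29
  shelf 4: 24 + 9 = 33
  shelf 5: 21 + 13 = 34
  shelf 6: 18 + 16 = 34
  shelf 7: 13 + 8 + 7 = 28
This matches the lower bound, so 7 is optimal.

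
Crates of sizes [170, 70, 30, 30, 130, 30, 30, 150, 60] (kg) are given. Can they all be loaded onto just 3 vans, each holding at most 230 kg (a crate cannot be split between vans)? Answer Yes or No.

No

Total = 700 kg; ⌈700/230⌉ = 4.
At least 4 vans are required, but only 3 are allowed.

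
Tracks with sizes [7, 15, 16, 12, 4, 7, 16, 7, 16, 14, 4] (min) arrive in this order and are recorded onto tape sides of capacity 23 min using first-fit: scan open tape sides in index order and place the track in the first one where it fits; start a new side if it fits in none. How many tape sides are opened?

  7 → side 1 (new)  [load 7/23]
  15 → side 1  [load 22/23]
  16 → side 2 (new)  [load 16/23]
  12 → side 3 (new)  [load 12/23]
  4 → side 2  [load 20/23]
  7 → side 3  [load 19/23]
  16 → side 4 (new)  [load 16/23]
  7 → side 4  [load 23/23]
  16 → side 5 (new)  [load 16/23]
  14 → side 6 (new)  [load 14/23]
  4 → side 3  [load 23/23]
6 tape sides opened.

6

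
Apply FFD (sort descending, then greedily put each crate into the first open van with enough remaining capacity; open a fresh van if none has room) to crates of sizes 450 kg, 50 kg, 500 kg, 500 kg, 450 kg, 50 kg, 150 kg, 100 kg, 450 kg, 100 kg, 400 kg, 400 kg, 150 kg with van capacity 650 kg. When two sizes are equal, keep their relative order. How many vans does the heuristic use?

Sorted descending: 500, 500, 450, 450, 450, 400, 400, 150, 150, 100, 100, 50, 50.
  500 → van 1 (new)  [load 500/650]
  500 → van 2 (new)  [load 500/650]
  450 → van 3 (new)  [load 450/650]
  450 → van 4 (new)  [load 450/650]
  450 → van 5 (new)  [load 450/650]
  400 → van 6 (new)  [load 400/650]
  400 → van 7 (new)  [load 400/650]
  150 → van 1  [load 650/650]
  150 → van 2  [load 650/650]
  100 → van 3  [load 550/650]
  100 → van 3  [load 650/650]
  50 → van 4  [load 500/650]
  50 → van 4  [load 550/650]
7 vans opened.

7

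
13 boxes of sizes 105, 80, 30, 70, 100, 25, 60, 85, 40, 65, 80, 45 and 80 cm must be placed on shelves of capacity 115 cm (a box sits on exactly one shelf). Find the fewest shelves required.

9

Total = 105 + 100 + 85 + 80 + 80 + 80 + 70 + 65 + 60 + 45 + 40 + 30 + 25 = 865 cm.
Lower bound: ⌈865/115⌉ = 8 shelves.
Also, 9 boxes each exceed 115/2 cm, and no two of those can share a shelf, so at least 9 shelves are needed.
A packing using 9 shelves:
  shelf 1: 105 = 105
  shelf 2: 100 = 100
  shelf 3: 85 + 30 = 115
  shelf 4: 80 + 25 = 105
  shelf 5: 80 = 80
  shelf 6: 80 = 80
  shelf 7: 70 + 45 = 115
  shelf 8: 65 + 40 = 105
  shelf 9: 60 = 60
This matches the lower bound, so 9 is optimal.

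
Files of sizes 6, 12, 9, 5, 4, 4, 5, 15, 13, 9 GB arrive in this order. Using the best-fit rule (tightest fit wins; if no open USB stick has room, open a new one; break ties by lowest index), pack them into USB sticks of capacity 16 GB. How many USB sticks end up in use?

  6 → USB stick 1 (new)  [load 6/16]
  12 → USB stick 2 (new)  [load 12/16]
  9 → USB stick 1  [load 15/16]
  5 → USB stick 3 (new)  [load 5/16]
  4 → USB stick 2  [load 16/16]
  4 → USB stick 3  [load 9/16]
  5 → USB stick 3  [load 14/16]
  15 → USB stick 4 (new)  [load 15/16]
  13 → USB stick 5 (new)  [load 13/16]
  9 → USB stick 6 (new)  [load 9/16]
6 USB sticks opened.

6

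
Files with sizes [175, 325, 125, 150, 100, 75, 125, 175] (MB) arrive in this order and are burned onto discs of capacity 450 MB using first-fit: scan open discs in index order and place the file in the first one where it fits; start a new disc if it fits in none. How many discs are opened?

  175 → disc 1 (new)  [load 175/450]
  325 → disc 2 (new)  [load 325/450]
  125 → disc 1  [load 300/450]
  150 → disc 1  [load 450/450]
  100 → disc 2  [load 425/450]
  75 → disc 3 (new)  [load 75/450]
  125 → disc 3  [load 200/450]
  175 → disc 3  [load 375/450]
3 discs opened.

3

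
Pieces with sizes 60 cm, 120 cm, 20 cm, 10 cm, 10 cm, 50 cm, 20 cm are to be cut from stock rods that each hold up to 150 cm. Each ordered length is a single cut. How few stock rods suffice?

Total = 120 + 60 + 50 + 20 + 20 + 10 + 10 = 290 cm.
Lower bound: ⌈290/150⌉ = 2 stock rods.
A packing using 2 stock rods:
  stock rod 1: 120 + 20 + 10 = 150
  stock rod 2: 60 + 50 + 20 + 10 = 140
This matches the lower bound, so 2 is optimal.

2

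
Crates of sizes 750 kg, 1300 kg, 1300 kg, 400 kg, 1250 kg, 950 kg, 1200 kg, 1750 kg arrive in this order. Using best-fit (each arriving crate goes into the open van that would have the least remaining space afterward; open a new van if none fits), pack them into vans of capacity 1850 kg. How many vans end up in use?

6

  750 → van 1 (new)  [load 750/1850]
  1300 → van 2 (new)  [load 1300/1850]
  1300 → van 3 (new)  [load 1300/1850]
  400 → van 2  [load 1700/1850]
  1250 → van 4 (new)  [load 1250/1850]
  950 → van 1  [load 1700/1850]
  1200 → van 5 (new)  [load 1200/1850]
  1750 → van 6 (new)  [load 1750/1850]
6 vans opened.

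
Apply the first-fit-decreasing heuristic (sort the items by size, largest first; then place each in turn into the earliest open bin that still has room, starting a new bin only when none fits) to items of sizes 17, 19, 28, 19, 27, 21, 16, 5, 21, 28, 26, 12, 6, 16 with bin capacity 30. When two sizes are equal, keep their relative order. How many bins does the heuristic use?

11

Sorted descending: 28, 28, 27, 26, 21, 21, 19, 19, 17, 16, 16, 12, 6, 5.
  28 → bin 1 (new)  [load 28/30]
  28 → bin 2 (new)  [load 28/30]
  27 → bin 3 (new)  [load 27/30]
  26 → bin 4 (new)  [load 26/30]
  21 → bin 5 (new)  [load 21/30]
  21 → bin 6 (new)  [load 21/30]
  19 → bin 7 (new)  [load 19/30]
  19 → bin 8 (new)  [load 19/30]
  17 → bin 9 (new)  [load 17/30]
  16 → bin 10 (new)  [load 16/30]
  16 → bin 11 (new)  [load 16/30]
  12 → bin 9  [load 29/30]
  6 → bin 5  [load 27/30]
  5 → bin 6  [load 26/30]
11 bins opened.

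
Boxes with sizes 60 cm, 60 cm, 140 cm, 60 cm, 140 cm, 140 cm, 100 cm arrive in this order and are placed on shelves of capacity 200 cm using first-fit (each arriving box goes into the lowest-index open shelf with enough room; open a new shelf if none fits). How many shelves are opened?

5

  60 → shelf 1 (new)  [load 60/200]
  60 → shelf 1  [load 120/200]
  140 → shelf 2 (new)  [load 140/200]
  60 → shelf 1  [load 180/200]
  140 → shelf 3 (new)  [load 140/200]
  140 → shelf 4 (new)  [load 140/200]
  100 → shelf 5 (new)  [load 100/200]
5 shelves opened.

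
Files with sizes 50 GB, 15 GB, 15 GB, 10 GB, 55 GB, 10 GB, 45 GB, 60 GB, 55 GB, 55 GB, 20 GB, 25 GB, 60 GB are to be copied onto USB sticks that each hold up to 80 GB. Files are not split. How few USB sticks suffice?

Total = 60 + 60 + 55 + 55 + 55 + 50 + 45 + 25 + 20 + 15 + 15 + 10 + 10 = 475 GB.
Lower bound: ⌈475/80⌉ = 6 USB sticks.
Also, 7 files each exceed 40 GB, and no two of those can share a USB stick, so at least 7 USB sticks are needed.
A packing using 7 USB sticks:
  USB stick 1: 60 + 20 = 80
  USB stick 2: 60 + 15 = 75
  USB stick 3: 55 + 25 = 80
  USB stick 4: 55 + 15 + 10 = 80
  USB stick 5: 55 + 10 = 65
  USB stick 6: 50 = 50
  USB stick 7: 45 = 45
This matches the lower bound, so 7 is optimal.

7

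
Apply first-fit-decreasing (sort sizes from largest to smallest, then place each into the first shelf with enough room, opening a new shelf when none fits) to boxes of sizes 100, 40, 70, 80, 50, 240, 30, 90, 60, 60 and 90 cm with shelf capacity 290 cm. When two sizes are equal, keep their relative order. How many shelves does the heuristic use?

4

Sorted descending: 240, 100, 90, 90, 80, 70, 60, 60, 50, 40, 30.
  240 → shelf 1 (new)  [load 240/290]
  100 → shelf 2 (new)  [load 100/290]
  90 → shelf 2  [load 190/290]
  90 → shelf 2  [load 280/290]
  80 → shelf 3 (new)  [load 80/290]
  70 → shelf 3  [load 150/290]
  60 → shelf 3  [load 210/290]
  60 → shelf 3  [load 270/290]
  50 → shelf 1  [load 290/290]
  40 → shelf 4 (new)  [load 40/290]
  30 → shelf 4  [load 70/290]
4 shelves opened.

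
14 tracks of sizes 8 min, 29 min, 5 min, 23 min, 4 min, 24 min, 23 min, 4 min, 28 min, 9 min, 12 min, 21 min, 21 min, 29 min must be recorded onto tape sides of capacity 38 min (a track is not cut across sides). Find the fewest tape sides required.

Total = 29 + 29 + 28 + 24 + 23 + 23 + 21 + 21 + 12 + 9 + 8 + 5 + 4 + 4 = 240 min.
Lower bound: ⌈240/38⌉ = 7 tape sides.
Also, 8 tracks each exceed 19 min, and no two of those can share a side, so at least 8 tape sides are needed.
A packing using 8 tape sides:
  side 1: 29 + 9 = 38
  side 2: 29 + 8 = 37
  side 3: 28 + 5 + 4 = 37
  side 4: 24 + 12 = 36
  side 5: 23 + 4 = 27
  side 6: 23 = 23
  side 7: 21 = 21
  side 8: 21 = 21
This matches the lower bound, so 8 is optimal.

8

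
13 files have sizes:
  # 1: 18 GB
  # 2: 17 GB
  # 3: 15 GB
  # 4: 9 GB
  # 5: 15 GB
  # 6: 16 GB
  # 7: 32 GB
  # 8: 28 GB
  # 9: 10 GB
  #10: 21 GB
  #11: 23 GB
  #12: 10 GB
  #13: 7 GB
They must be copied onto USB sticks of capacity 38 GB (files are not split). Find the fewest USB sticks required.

6

Total = 32 + 28 + 23 + 21 + 18 + 17 + 16 + 15 + 15 + 10 + 10 + 9 + 7 = 221 GB.
Lower bound: ⌈221/38⌉ = 6 USB sticks.
A packing using 6 USB sticks:
  USB stick 1: 32 = 32
  USB stick 2: 28 + 10 = 38
  USB stick 3: 23 + 15 = 38
  USB stick 4: 21 + 17 = 38
  USB stick 5: 18 + 10 + 9 = 37
  USB stick 6: 16 + 15 + 7 = 38
This matches the lower bound, so 6 is optimal.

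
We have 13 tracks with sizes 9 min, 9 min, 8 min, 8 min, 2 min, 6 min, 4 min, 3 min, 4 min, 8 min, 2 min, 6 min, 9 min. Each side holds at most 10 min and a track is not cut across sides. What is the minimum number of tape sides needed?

Total = 9 + 9 + 9 + 8 + 8 + 8 + 6 + 6 + 4 + 4 + 3 + 2 + 2 = 78 min.
Lower bound: ⌈78/10⌉ = 8 tape sides.
A packing using 9 tape sides:
  side 1: 9 = 9
  side 2: 9 = 9
  side 3: 9 = 9
  side 4: 8 + 2 = 10
  side 5: 8 + 2 = 10
  side 6: 8 = 8
  side 7: 6 + 4 = 10
  side 8: 6 + 4 = 10
  side 9: 3 = 3
No arrangement into 8 tape sides stays within capacity, so 9 is optimal.

9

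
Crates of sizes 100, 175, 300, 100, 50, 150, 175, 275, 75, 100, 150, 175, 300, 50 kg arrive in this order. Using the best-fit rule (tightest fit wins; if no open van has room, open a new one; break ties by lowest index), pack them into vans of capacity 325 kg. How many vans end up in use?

7

  100 → van 1 (new)  [load 100/325]
  175 → van 1  [load 275/325]
  300 → van 2 (new)  [load 300/325]
  100 → van 3 (new)  [load 100/325]
  50 → van 1  [load 325/325]
  150 → van 3  [load 250/325]
  175 → van 4 (new)  [load 175/325]
  275 → van 5 (new)  [load 275/325]
  75 → van 3  [load 325/325]
  100 → van 4  [load 275/325]
  150 → van 6 (new)  [load 150/325]
  175 → van 6  [load 325/325]
  300 → van 7 (new)  [load 300/325]
  50 → van 4  [load 325/325]
7 vans opened.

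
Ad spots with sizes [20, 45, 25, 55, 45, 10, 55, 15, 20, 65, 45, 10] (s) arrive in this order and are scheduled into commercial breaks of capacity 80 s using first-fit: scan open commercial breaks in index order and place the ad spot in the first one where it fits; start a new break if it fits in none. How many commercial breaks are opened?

6

  20 → break 1 (new)  [load 20/80]
  45 → break 1  [load 65/80]
  25 → break 2 (new)  [load 25/80]
  55 → break 2  [load 80/80]
  45 → break 3 (new)  [load 45/80]
  10 → break 1  [load 75/80]
  55 → break 4 (new)  [load 55/80]
  15 → break 3  [load 60/80]
  20 → break 3  [load 80/80]
  65 → break 5 (new)  [load 65/80]
  45 → break 6 (new)  [load 45/80]
  10 → break 4  [load 65/80]
6 commercial breaks opened.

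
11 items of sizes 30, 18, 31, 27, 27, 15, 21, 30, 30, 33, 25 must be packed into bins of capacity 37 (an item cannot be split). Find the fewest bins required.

10

Total = 33 + 31 + 30 + 30 + 30 + 27 + 27 + 25 + 21 + 18 + 15 = 287.
Lower bound: ⌈287/37⌉ = 8 bins.
Also, 9 items each exceed 37/2, and no two of those can share a bin, so at least 9 bins are needed.
A packing using 10 bins:
  bin 1: 33 = 33
  bin 2: 31 = 31
  bin 3: 30 = 30
  bin 4: 30 = 30
  bin 5: 30 = 30
  bin 6: 27 = 27
  bin 7: 27 = 27
  bin 8: 25 = 25
  bin 9: 21 + 15 = 36
  bin 10: 18 = 18
No arrangement into 9 bins stays within capacity, so 10 is optimal.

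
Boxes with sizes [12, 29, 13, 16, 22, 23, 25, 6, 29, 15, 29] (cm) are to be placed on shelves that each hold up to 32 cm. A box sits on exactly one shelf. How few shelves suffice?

8

Total = 29 + 29 + 29 + 25 + 23 + 22 + 16 + 15 + 13 + 12 + 6 = 219 cm.
Lower bound: ⌈219/32⌉ = 7 shelves.
A packing using 8 shelves:
  shelf 1: 29 = 29
  shelf 2: 29 = 29
  shelf 3: 29 = 29
  shelf 4: 25 + 6 = 31
  shelf 5: 23 = 23
  shelf 6: 22 = 22
  shelf 7: 16 + 15 = 31
  shelf 8: 13 + 12 = 25
No arrangement into 7 shelves stays within capacity, so 8 is optimal.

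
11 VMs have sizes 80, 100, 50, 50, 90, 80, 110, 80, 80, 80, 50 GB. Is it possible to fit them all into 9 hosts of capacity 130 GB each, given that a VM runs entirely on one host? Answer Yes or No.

Yes

A valid assignment using 8 hosts:
  host 1: 110 = 110
  host 2: 100 = 100
  host 3: 90 = 90
  host 4: 80 + 50 = 130
  host 5: 80 + 50 = 130
  host 6: 80 + 50 = 130
  host 7: 80 = 80
  host 8: 80 = 80
That uses only 8 ≤ 9, so 9 hosts are enough.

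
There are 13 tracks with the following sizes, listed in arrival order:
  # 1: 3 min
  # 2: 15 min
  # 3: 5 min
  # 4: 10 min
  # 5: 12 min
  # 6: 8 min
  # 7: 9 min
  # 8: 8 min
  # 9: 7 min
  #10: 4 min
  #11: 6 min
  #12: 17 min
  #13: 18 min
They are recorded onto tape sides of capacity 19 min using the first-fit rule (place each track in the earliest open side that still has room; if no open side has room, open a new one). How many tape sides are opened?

7

  3 → side 1 (new)  [load 3/19]
  15 → side 1  [load 18/19]
  5 → side 2 (new)  [load 5/19]
  10 → side 2  [load 15/19]
  12 → side 3 (new)  [load 12/19]
  8 → side 4 (new)  [load 8/19]
  9 → side 4  [load 17/19]
  8 → side 5 (new)  [load 8/19]
  7 → side 3  [load 19/19]
  4 → side 2  [load 19/19]
  6 → side 5  [load 14/19]
  17 → side 6 (new)  [load 17/19]
  18 → side 7 (new)  [load 18/19]
7 tape sides opened.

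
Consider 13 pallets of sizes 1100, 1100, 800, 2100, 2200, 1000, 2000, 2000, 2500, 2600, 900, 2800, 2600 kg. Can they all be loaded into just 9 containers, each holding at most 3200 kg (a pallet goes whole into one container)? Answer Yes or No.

Yes

A valid assignment using 9 containers:
  container 1: 2800 = 2800
  container 2: 2600 = 2600
  container 3: 2600 = 2600
  container 4: 2500 = 2500
  container 5: 2200 + 1000 = 3200
  container 6: 2100 + 1100 = 3200
  container 7: 2000 + 1100 = 3100
  container 8: 2000 + 900 = 2900
  container 9: 800 = 800
Every load is within 3200 kg, so 9 containers suffice.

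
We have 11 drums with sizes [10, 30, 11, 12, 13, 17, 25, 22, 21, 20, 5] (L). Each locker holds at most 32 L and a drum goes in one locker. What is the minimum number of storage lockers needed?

6

Total = 30 + 25 + 22 + 21 + 20 + 17 + 13 + 12 + 11 + 10 + 5 = 186 L.
Lower bound: ⌈186/32⌉ = 6 storage lockers.
A packing using 6 storage lockers:
  locker 1: 30 = 30
  locker 2: 25 + 5 = 30
  locker 3: 22 + 10 = 32
  locker 4: 21 + 11 = 32
  locker 5: 20 + 12 = 32
  locker 6: 17 + 13 = 30
This matches the lower bound, so 6 is optimal.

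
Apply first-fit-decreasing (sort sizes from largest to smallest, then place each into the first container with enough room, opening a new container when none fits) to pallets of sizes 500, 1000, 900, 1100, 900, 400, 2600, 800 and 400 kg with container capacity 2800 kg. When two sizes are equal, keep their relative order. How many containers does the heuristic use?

4

Sorted descending: 2600, 1100, 1000, 900, 900, 800, 500, 400, 400.
  2600 → container 1 (new)  [load 2600/2800]
  1100 → container 2 (new)  [load 1100/2800]
  1000 → container 2  [load 2100/2800]
  900 → container 3 (new)  [load 900/2800]
  900 → container 3  [load 1800/2800]
  800 → container 3  [load 2600/2800]
  500 → container 2  [load 2600/2800]
  400 → container 4 (new)  [load 400/2800]
  400 → container 4  [load 800/2800]
4 containers opened.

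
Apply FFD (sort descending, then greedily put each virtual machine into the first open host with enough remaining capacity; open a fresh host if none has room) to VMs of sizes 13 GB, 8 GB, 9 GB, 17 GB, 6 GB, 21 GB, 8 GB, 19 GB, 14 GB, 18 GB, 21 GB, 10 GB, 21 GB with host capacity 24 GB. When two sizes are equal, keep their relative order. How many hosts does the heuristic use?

9

Sorted descending: 21, 21, 21, 19, 18, 17, 14, 13, 10, 9, 8, 8, 6.
  21 → host 1 (new)  [load 21/24]
  21 → host 2 (new)  [load 21/24]
  21 → host 3 (new)  [load 21/24]
  19 → host 4 (new)  [load 19/24]
  18 → host 5 (new)  [load 18/24]
  17 → host 6 (new)  [load 17/24]
  14 → host 7 (new)  [load 14/24]
  13 → host 8 (new)  [load 13/24]
  10 → host 7  [load 24/24]
  9 → host 8  [load 22/24]
  8 → host 9 (new)  [load 8/24]
  8 → host 9  [load 16/24]
  6 → host 5  [load 24/24]
9 hosts opened.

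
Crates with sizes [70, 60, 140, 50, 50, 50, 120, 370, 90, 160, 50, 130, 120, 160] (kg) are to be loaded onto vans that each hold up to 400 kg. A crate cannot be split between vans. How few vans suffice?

Total = 370 + 160 + 160 + 140 + 130 + 120 + 120 + 90 + 70 + 60 + 50 + 50 + 50 + 50 = 1620 kg.
Lower bound: ⌈1620/400⌉ = 5 vans.
A packing using 5 vans:
  van 1: 370 = 370
  van 2: 160 + 160 + 70 = 390
  van 3: 140 + 130 + 120 = 390
  van 4: 120 + 90 + 60 + 50 + 50 = 370
  van 5: 50 + 50 = 100
This matches the lower bound, so 5 is optimal.

5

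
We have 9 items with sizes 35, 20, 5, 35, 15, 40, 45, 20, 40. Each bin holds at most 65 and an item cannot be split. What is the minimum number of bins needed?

5

Total = 45 + 40 + 40 + 35 + 35 + 20 + 20 + 15 + 5 = 255.
Lower bound: ⌈255/65⌉ = 4 bins.
Also, 5 items each exceed 65/2, and no two of those can share a bin, so at least 5 bins are needed.
A packing using 5 bins:
  bin 1: 45 + 20 = 65
  bin 2: 40 + 20 + 5 = 65
  bin 3: 40 + 15 = 55
  bin 4: 35 = 35
  bin 5: 35 = 35
This matches the lower bound, so 5 is optimal.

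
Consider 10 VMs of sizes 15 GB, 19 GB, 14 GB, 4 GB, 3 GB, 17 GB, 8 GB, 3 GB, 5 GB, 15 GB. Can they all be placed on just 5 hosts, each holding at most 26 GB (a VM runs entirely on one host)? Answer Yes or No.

Yes

A valid assignment using 5 hosts:
  host 1: 19 + 5 = 24
  host 2: 17 + 8 = 25
  host 3: 15 + 4 + 3 + 3 = 25
  host 4: 15 = 15
  host 5: 14 = 14
Every load is within 26 GB, so 5 hosts suffice.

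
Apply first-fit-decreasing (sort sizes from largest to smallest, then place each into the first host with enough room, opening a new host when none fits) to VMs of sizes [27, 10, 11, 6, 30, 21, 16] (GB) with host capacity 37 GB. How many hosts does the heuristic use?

4

Sorted descending: 30, 27, 21, 16, 11, 10, 6.
  30 → host 1 (new)  [load 30/37]
  27 → host 2 (new)  [load 27/37]
  21 → host 3 (new)  [load 21/37]
  16 → host 3  [load 37/37]
  11 → host 4 (new)  [load 11/37]
  10 → host 2  [load 37/37]
  6 → host 1  [load 36/37]
4 hosts opened.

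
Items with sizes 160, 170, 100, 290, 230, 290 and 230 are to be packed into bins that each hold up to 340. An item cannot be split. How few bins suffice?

5

Total = 290 + 290 + 230 + 230 + 170 + 160 + 100 = 1470.
Lower bound: ⌈1470/340⌉ = 5 bins.
A packing using 5 bins:
  bin 1: 290 = 290
  bin 2: 290 = 290
  bin 3: 230 + 100 = 330
  bin 4: 230 = 230
  bin 5: 170 + 160 = 330
This matches the lower bound, so 5 is optimal.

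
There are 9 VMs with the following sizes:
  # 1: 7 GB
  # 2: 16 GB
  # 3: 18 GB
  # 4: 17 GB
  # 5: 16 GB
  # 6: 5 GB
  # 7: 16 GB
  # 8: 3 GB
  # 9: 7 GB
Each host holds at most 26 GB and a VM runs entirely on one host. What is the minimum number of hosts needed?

Total = 18 + 17 + 16 + 16 + 16 + 7 + 7 + 5 + 3 = 105 GB.
Lower bound: ⌈105/26⌉ = 5 hosts.
A packing using 5 hosts:
  host 1: 18 + 7 = 25
  host 2: 17 + 7 = 24
  host 3: 16 + 5 + 3 = 24
  host 4: 16 = 16
  host 5: 16 = 16
This matches the lower bound, so 5 is optimal.

5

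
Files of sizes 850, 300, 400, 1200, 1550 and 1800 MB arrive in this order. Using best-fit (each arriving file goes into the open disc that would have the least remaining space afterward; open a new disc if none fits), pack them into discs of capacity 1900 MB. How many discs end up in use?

4

  850 → disc 1 (new)  [load 850/1900]
  300 → disc 1  [load 1150/1900]
  400 → disc 1  [load 1550/1900]
  1200 → disc 2 (new)  [load 1200/1900]
  1550 → disc 3 (new)  [load 1550/1900]
  1800 → disc 4 (new)  [load 1800/1900]
4 discs opened.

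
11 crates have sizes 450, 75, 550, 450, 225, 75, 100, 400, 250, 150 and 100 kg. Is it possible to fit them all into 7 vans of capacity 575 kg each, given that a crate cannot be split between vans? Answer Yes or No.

Yes

A valid assignment using 6 vans:
  van 1: 550 = 550
  van 2: 450 + 100 = 550
  van 3: 450 + 100 = 550
  van 4: 400 + 150 = 550
  van 5: 250 + 225 + 75 = 550
  van 6: 75 = 75
That uses only 6 ≤ 7, so 7 vans are enough.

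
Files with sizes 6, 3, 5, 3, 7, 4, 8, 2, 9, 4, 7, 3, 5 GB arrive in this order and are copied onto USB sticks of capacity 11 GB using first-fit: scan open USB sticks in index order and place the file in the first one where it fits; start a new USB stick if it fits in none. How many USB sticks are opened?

  6 → USB stick 1 (new)  [load 6/11]
  3 → USB stick 1  [load 9/11]
  5 → USB stick 2 (new)  [load 5/11]
  3 → USB stick 2  [load 8/11]
  7 → USB stick 3 (new)  [load 7/11]
  4 → USB stick 3  [load 11/11]
  8 → USB stick 4 (new)  [load 8/11]
  2 → USB stick 1  [load 11/11]
  9 → USB stick 5 (new)  [load 9/11]
  4 → USB stick 6 (new)  [load 4/11]
  7 → USB stick 6  [load 11/11]
  3 → USB stick 2  [load 11/11]
  5 → USB stick 7 (new)  [load 5/11]
7 USB sticks opened.

7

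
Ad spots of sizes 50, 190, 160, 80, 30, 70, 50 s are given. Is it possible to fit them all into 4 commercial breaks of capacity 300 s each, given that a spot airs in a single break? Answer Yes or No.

A valid assignment using 3 commercial breaks:
  break 1: 190 + 80 + 30 = 300
  break 2: 160 + 70 + 50 = 280
  break 3: 50 = 50
That uses only 3 ≤ 4, so 4 commercial breaks are enough.

Yes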